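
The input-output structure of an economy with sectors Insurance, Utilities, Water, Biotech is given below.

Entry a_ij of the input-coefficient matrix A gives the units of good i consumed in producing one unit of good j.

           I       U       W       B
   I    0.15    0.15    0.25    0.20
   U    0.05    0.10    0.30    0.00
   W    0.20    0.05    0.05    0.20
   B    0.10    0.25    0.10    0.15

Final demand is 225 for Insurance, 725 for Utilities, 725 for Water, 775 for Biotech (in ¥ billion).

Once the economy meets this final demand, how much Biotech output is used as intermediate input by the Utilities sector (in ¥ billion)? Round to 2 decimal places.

z_BU = 341.25

I − A =
  [   0.85    -0.15    -0.25    -0.20]
  [  -0.05     0.90    -0.30     0.00]
  [  -0.20    -0.05     0.95    -0.20]
  [  -0.10    -0.25    -0.10     0.85]
Compute the cofactors C_ij = (−1)^(i+j)·(3×3 minor ij) of I−A; the adjugate is their transpose:
adj(I−A) = Cᵀ =
  [ 0.681000   0.189750   0.262500   0.222000]
  [ 0.096375   0.598875   0.222375   0.075000]
  [ 0.175625   0.116125   0.623375   0.188000]
  [ 0.129125   0.212125   0.169625   0.652250]
det(I−A) = Σ_j (I−A)_1j·C_1j = (0.85)(0.681000) + (-0.15)(0.096375) + (-0.25)(0.175625) + (-0.20)(0.129125) = 0.4946625
(I − A)⁻¹ = adj(I−A) / det(I−A) ≈
  [   1.3767     0.3836     0.5307     0.4488]
  [   0.1948     1.2107     0.4495     0.1516]
  [   0.3550     0.2348     1.2602     0.3801]
  [   0.2610     0.4288     0.3429     1.3186]
First solve x = (I − A)⁻¹ d = adj(I−A)·d / det(I−A); in particular x_U = (0.096375·225 + 0.598875·725 + 0.222375·725 + 0.075000·775) / 0.4946625 = 675.215625 / 0.4946625 ≈ 1365.0027.
Intermediate flow from B to U: z_BU = a_BU · x_U = 0.25 × 675.215625 / 0.4946625 = 168.80390625 / 0.4946625 ≈ 341.25.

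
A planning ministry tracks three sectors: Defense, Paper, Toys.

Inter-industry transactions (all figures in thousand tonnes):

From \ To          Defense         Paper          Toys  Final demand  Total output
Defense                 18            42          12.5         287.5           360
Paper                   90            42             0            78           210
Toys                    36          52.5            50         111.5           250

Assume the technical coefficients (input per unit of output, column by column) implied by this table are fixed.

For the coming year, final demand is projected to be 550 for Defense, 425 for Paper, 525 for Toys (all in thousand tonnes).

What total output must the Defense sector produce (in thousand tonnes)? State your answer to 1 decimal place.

x_D = 795.7

Technical coefficients a_ij = z_ij / X_j:
  a_DD = 18/360 = 0.05, a_PD = 90/360 = 0.25, a_TD = 36/360 = 0.10
  a_DP = 42/210 = 0.20, a_PP = 42/210 = 0.20, a_TP = 52.5/210 = 0.25
  a_DT = 12.5/250 = 0.05, a_PT = 0/250 = 0.00, a_TT = 50/250 = 0.20
I − A =
  [   0.95    -0.20    -0.05]
  [  -0.25     0.80     0.00]
  [  -0.10    -0.25     0.80]
Cofactors of I−A, C_ij = (−1)^(i+j)·(minor ij) (rows/columns in the sector order above):
  C_11 = (0.80)(0.80) − (0.00)(-0.25) = 0.6400
  C_12 = −[(-0.25)(0.80) − (0.00)(-0.10)] = 0.2000
  C_13 = (-0.25)(-0.25) − (0.80)(-0.10) = 0.1425
  C_21 = −[(-0.20)(0.80) − (-0.05)(-0.25)] = 0.1725
  C_22 = (0.95)(0.80) − (-0.05)(-0.10) = 0.7550
  C_23 = −[(0.95)(-0.25) − (-0.20)(-0.10)] = 0.2575
  C_31 = (-0.20)(0.00) − (-0.05)(0.80) = 0.0400
  C_32 = −[(0.95)(0.00) − (-0.05)(-0.25)] = 0.0125
  C_33 = (0.95)(0.80) − (-0.20)(-0.25) = 0.7100
det(I−A) = Σ_j (I−A)_1j·C_1j = (0.95)(0.6400) + (-0.20)(0.2000) + (-0.05)(0.1425) = 0.560875
adj(I−A) = Cᵀ =
  [ 0.6400   0.1725   0.0400]
  [ 0.2000   0.7550   0.0125]
  [ 0.1425   0.2575   0.7100]
(I − A)⁻¹ = adj(I−A) / det(I−A) ≈
  [   1.1411     0.3076     0.0713]
  [   0.3566     1.3461     0.0223]
  [   0.2541     0.4591     1.2659]
x = (I − A)⁻¹ d = adj(I−A)·d / det(I−A), with det(I−A) = 0.560875:
  x_D = (0.6400·550 + 0.1725·425 + 0.0400·525) / 0.560875 = 446.3125 / 0.560875 ≈ 795.7
  x_P = (0.2000·550 + 0.7550·425 + 0.0125·525) / 0.560875 = 437.4375 / 0.560875 ≈ 779.9
  x_T = (0.1425·550 + 0.2575·425 + 0.7100·525) / 0.560875 = 560.5625 / 0.560875 ≈ 999.4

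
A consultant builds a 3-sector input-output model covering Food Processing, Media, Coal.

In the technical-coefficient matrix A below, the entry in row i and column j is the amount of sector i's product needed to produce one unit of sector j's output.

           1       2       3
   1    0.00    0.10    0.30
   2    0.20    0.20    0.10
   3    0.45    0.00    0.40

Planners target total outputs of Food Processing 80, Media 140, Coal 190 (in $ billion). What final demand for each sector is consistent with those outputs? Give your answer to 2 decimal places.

d_1 = 9.00, d_2 = 77.00, d_3 = 78.00

I − A =
  [   1.00    -0.10    -0.30]
  [  -0.20     0.80    -0.10]
  [  -0.45     0.00     0.60]
d = (I − A) x:
  d_1 = (+1.00)·80 + (-0.10)·140 + (-0.30)·190 = 9.00
  d_2 = (-0.20)·80 + (+0.80)·140 + (-0.10)·190 = 77.00
  d_3 = (-0.45)·80 + (+0.00)·140 + (+0.60)·190 = 78.00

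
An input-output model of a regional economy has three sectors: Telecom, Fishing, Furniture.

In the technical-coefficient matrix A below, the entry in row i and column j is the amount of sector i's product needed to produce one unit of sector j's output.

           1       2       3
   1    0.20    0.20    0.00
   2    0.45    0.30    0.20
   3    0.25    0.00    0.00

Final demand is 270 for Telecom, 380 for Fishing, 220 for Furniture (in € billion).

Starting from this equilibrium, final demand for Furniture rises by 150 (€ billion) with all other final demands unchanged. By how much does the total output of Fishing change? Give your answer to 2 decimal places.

I − A =
  [   0.80    -0.20     0.00]
  [  -0.45     0.70    -0.20]
  [  -0.25     0.00     1.00]
Cofactors of I−A, C_ij = (−1)^(i+j)·(minor ij) (rows/columns in the sector order above):
  C_11 = (0.70)(1.00) − (-0.20)(0.00) = 0.7000
  C_12 = −[(-0.45)(1.00) − (-0.20)(-0.25)] = 0.5000
  C_13 = (-0.45)(0.00) − (0.70)(-0.25) = 0.1750
  C_21 = −[(-0.20)(1.00) − (0.00)(0.00)] = 0.2000
  C_22 = (0.80)(1.00) − (0.00)(-0.25) = 0.8000
  C_23 = −[(0.80)(0.00) − (-0.20)(-0.25)] = 0.0500
  C_31 = (-0.20)(-0.20) − (0.00)(0.70) = 0.0400
  C_32 = −[(0.80)(-0.20) − (0.00)(-0.45)] = 0.1600
  C_33 = (0.80)(0.70) − (-0.20)(-0.45) = 0.4700
det(I−A) = Σ_j (I−A)_1j·C_1j = (0.80)(0.7000) + (-0.20)(0.5000) + (0.00)(0.1750) = 0.4600
adj(I−A) = Cᵀ =
  [ 0.7000   0.2000   0.0400]
  [ 0.5000   0.8000   0.1600]
  [ 0.1750   0.0500   0.4700]
(I − A)⁻¹ = adj(I−A) / det(I−A) ≈
  [   1.5217     0.4348     0.0870]
  [   1.0870     1.7391     0.3478]
  [   0.3804     0.1087     1.0217]
Δx = (I − A)⁻¹ Δd with Δd having +150 in the Furniture component and 0 elsewhere.
So Δx_2 = L_23 · (+150), where L_23 = adj(I−A)_23 / det(I−A) = 0.1600 / 0.4600.
Δx_2 = 0.1600 × (+150) / 0.4600 = 24.00 / 0.4600 ≈ 52.17.

Δx_2 = 52.17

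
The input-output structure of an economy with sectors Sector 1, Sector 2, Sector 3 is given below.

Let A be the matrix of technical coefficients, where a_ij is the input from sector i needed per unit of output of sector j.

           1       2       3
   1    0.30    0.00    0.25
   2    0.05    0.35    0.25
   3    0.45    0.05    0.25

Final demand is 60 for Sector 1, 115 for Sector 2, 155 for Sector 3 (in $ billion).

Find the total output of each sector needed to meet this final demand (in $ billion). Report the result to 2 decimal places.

I − A =
  [   0.70     0.00    -0.25]
  [  -0.05     0.65    -0.25]
  [  -0.45    -0.05     0.75]
Cofactors of I−A, C_ij = (−1)^(i+j)·(minor ij) (rows/columns in the sector order above):
  C_11 = (0.65)(0.75) − (-0.25)(-0.05) = 0.4750
  C_12 = −[(-0.05)(0.75) − (-0.25)(-0.45)] = 0.1500
  C_13 = (-0.05)(-0.05) − (0.65)(-0.45) = 0.2950
  C_21 = −[(0.00)(0.75) − (-0.25)(-0.05)] = 0.0125
  C_22 = (0.70)(0.75) − (-0.25)(-0.45) = 0.4125
  C_23 = −[(0.70)(-0.05) − (0.00)(-0.45)] = 0.0350
  C_31 = (0.00)(-0.25) − (-0.25)(0.65) = 0.1625
  C_32 = −[(0.70)(-0.25) − (-0.25)(-0.05)] = 0.1875
  C_33 = (0.70)(0.65) − (0.00)(-0.05) = 0.4550
det(I−A) = Σ_j (I−A)_1j·C_1j = (0.70)(0.4750) + (0.00)(0.1500) + (-0.25)(0.2950) = 0.25875
adj(I−A) = Cᵀ =
  [ 0.4750   0.0125   0.1625]
  [ 0.1500   0.4125   0.1875]
  [ 0.2950   0.0350   0.4550]
(I − A)⁻¹ = adj(I−A) / det(I−A) ≈
  [   1.8357     0.0483     0.6280]
  [   0.5797     1.5942     0.7246]
  [   1.1401     0.1353     1.7585]
x = (I − A)⁻¹ d = adj(I−A)·d / det(I−A), with det(I−A) = 0.25875:
  x_1 = (0.4750·60 + 0.0125·115 + 0.1625·155) / 0.25875 = 55.125 / 0.25875 ≈ 213.04
  x_2 = (0.1500·60 + 0.4125·115 + 0.1875·155) / 0.25875 = 85.50 / 0.25875 ≈ 330.43
  x_3 = (0.2950·60 + 0.0350·115 + 0.4550·155) / 0.25875 = 92.25 / 0.25875 ≈ 356.52

x_1 = 213.04, x_2 = 330.43, x_3 = 356.52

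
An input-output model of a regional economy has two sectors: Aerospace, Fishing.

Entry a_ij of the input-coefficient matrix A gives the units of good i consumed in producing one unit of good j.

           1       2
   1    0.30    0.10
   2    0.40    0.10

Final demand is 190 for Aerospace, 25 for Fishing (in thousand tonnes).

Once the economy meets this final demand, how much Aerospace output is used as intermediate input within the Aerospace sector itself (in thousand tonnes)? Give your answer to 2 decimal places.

z_11 = 88.22

I − A =
  [   0.70    -0.10]
  [  -0.40     0.90]
det(I−A) = (0.70)(0.90) − (-0.10)(-0.40) = 0.5900
adj(I−A) = [[0.90, 0.10], [0.40, 0.70]]
(I − A)⁻¹ = adj(I−A) / det(I−A) ≈
  [   1.5254     0.1695]
  [   0.6780     1.1864]
First solve x = (I − A)⁻¹ d = adj(I−A)·d / det(I−A); in particular x_1 = (0.90·190 + 0.10·25) / 0.5900 = 173.50 / 0.5900 ≈ 294.0678.
Intermediate flow from 1 to 1: z_11 = a_11 · x_1 = 0.30 × 173.50 / 0.5900 = 52.05 / 0.5900 ≈ 88.22.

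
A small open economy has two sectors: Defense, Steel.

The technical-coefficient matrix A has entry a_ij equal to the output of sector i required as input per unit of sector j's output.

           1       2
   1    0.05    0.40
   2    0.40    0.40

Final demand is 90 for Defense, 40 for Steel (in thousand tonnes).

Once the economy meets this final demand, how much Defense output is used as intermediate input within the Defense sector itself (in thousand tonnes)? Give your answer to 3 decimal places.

z_11 = 8.537

I − A =
  [   0.95    -0.40]
  [  -0.40     0.60]
det(I−A) = (0.95)(0.60) − (-0.40)(-0.40) = 0.4100
adj(I−A) = [[0.60, 0.40], [0.40, 0.95]]
(I − A)⁻¹ = adj(I−A) / det(I−A) ≈
  [   1.4634     0.9756]
  [   0.9756     2.3171]
First solve x = (I − A)⁻¹ d = adj(I−A)·d / det(I−A); in particular x_1 = (0.60·90 + 0.40·40) / 0.4100 = 70.00 / 0.4100 ≈ 170.73171.
Intermediate flow from 1 to 1: z_11 = a_11 · x_1 = 0.05 × 70.00 / 0.4100 = 3.50 / 0.4100 ≈ 8.537.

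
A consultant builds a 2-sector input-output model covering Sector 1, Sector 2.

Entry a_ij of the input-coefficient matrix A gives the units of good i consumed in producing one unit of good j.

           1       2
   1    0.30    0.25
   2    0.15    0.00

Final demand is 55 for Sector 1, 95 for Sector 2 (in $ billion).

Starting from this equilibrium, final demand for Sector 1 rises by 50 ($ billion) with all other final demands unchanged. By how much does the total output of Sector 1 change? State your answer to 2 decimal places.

I − A =
  [   0.70    -0.25]
  [  -0.15     1.00]
det(I−A) = (0.70)(1.00) − (-0.25)(-0.15) = 0.6625
adj(I−A) = [[1.00, 0.25], [0.15, 0.70]]
(I − A)⁻¹ = adj(I−A) / det(I−A) ≈
  [   1.5094     0.3774]
  [   0.2264     1.0566]
Δx = (I − A)⁻¹ Δd with Δd having +50 in the Sector 1 component and 0 elsewhere.
So Δx_1 = L_11 · (+50), where L_11 = adj(I−A)_11 / det(I−A) = 1.00 / 0.6625.
Δx_1 = 1.00 × (+50) / 0.6625 = 50.00 / 0.6625 ≈ 75.47.

Δx_1 = 75.47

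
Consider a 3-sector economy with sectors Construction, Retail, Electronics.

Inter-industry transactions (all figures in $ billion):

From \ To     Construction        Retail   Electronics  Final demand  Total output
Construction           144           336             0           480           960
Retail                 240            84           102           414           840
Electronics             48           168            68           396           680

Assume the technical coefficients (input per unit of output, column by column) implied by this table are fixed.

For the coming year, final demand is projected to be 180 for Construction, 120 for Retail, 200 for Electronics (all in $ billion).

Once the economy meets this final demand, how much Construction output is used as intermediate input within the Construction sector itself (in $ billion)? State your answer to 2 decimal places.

z_11 = 51.47

Technical coefficients a_ij = z_ij / X_j:
  a_11 = 144/960 = 0.15, a_21 = 240/960 = 0.25, a_31 = 48/960 = 0.05
  a_12 = 336/840 = 0.40, a_22 = 84/840 = 0.10, a_32 = 168/840 = 0.20
  a_13 = 0/680 = 0.00, a_23 = 102/680 = 0.15, a_33 = 68/680 = 0.10
I − A =
  [   0.85    -0.40     0.00]
  [  -0.25     0.90    -0.15]
  [  -0.05    -0.20     0.90]
Cofactors of I−A, C_ij = (−1)^(i+j)·(minor ij) (rows/columns in the sector order above):
  C_11 = (0.90)(0.90) − (-0.15)(-0.20) = 0.7800
  C_12 = −[(-0.25)(0.90) − (-0.15)(-0.05)] = 0.2325
  C_13 = (-0.25)(-0.20) − (0.90)(-0.05) = 0.0950
  C_21 = −[(-0.40)(0.90) − (0.00)(-0.20)] = 0.3600
  C_22 = (0.85)(0.90) − (0.00)(-0.05) = 0.7650
  C_23 = −[(0.85)(-0.20) − (-0.40)(-0.05)] = 0.1900
  C_31 = (-0.40)(-0.15) − (0.00)(0.90) = 0.0600
  C_32 = −[(0.85)(-0.15) − (0.00)(-0.25)] = 0.1275
  C_33 = (0.85)(0.90) − (-0.40)(-0.25) = 0.6650
det(I−A) = Σ_j (I−A)_1j·C_1j = (0.85)(0.7800) + (-0.40)(0.2325) + (0.00)(0.0950) = 0.5700
adj(I−A) = Cᵀ =
  [ 0.7800   0.3600   0.0600]
  [ 0.2325   0.7650   0.1275]
  [ 0.0950   0.1900   0.6650]
(I − A)⁻¹ = adj(I−A) / det(I−A) ≈
  [   1.3684     0.6316     0.1053]
  [   0.4079     1.3421     0.2237]
  [   0.1667     0.3333     1.1667]
First solve x = (I − A)⁻¹ d = adj(I−A)·d / det(I−A); in particular x_1 = (0.7800·180 + 0.3600·120 + 0.0600·200) / 0.5700 = 195.60 / 0.5700 ≈ 343.1579.
Intermediate flow from 1 to 1: z_11 = a_11 · x_1 = 0.15 × 195.60 / 0.5700 = 29.34 / 0.5700 ≈ 51.47.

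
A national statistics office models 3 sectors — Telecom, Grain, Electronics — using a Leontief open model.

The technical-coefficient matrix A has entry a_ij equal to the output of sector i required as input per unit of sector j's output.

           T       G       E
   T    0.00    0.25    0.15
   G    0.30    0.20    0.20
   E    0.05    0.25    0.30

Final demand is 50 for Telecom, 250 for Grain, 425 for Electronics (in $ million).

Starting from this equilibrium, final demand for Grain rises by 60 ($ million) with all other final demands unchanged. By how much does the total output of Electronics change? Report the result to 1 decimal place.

I − A =
  [   1.00    -0.25    -0.15]
  [  -0.30     0.80    -0.20]
  [  -0.05    -0.25     0.70]
Cofactors of I−A, C_ij = (−1)^(i+j)·(minor ij) (rows/columns in the sector order above):
  C_11 = (0.80)(0.70) − (-0.20)(-0.25) = 0.5100
  C_12 = −[(-0.30)(0.70) − (-0.20)(-0.05)] = 0.2200
  C_13 = (-0.30)(-0.25) − (0.80)(-0.05) = 0.1150
  C_21 = −[(-0.25)(0.70) − (-0.15)(-0.25)] = 0.2125
  C_22 = (1.00)(0.70) − (-0.15)(-0.05) = 0.6925
  C_23 = −[(1.00)(-0.25) − (-0.25)(-0.05)] = 0.2625
  C_31 = (-0.25)(-0.20) − (-0.15)(0.80) = 0.1700
  C_32 = −[(1.00)(-0.20) − (-0.15)(-0.30)] = 0.2450
  C_33 = (1.00)(0.80) − (-0.25)(-0.30) = 0.7250
det(I−A) = Σ_j (I−A)_1j·C_1j = (1.00)(0.5100) + (-0.25)(0.2200) + (-0.15)(0.1150) = 0.43775
adj(I−A) = Cᵀ =
  [ 0.5100   0.2125   0.1700]
  [ 0.2200   0.6925   0.2450]
  [ 0.1150   0.2625   0.7250]
(I − A)⁻¹ = adj(I−A) / det(I−A) ≈
  [   1.1650     0.4854     0.3883]
  [   0.5026     1.5820     0.5597]
  [   0.2627     0.5997     1.6562]
Δx = (I − A)⁻¹ Δd with Δd having +60 in the Grain component and 0 elsewhere.
So Δx_E = L_EG · (+60), where L_EG = adj(I−A)_EG / det(I−A) = 0.2625 / 0.43775.
Δx_E = 0.2625 × (+60) / 0.43775 = 15.75 / 0.43775 ≈ 36.0.

Δx_E = 36.0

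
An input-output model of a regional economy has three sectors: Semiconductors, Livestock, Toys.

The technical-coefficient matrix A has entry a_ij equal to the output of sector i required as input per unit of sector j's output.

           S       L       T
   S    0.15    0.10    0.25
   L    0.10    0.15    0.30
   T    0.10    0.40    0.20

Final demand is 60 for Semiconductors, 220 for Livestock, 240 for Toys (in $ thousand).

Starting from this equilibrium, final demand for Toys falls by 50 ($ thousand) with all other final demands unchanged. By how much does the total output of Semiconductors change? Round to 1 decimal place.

Δx_S = -28.0

I − A =
  [   0.85    -0.10    -0.25]
  [  -0.10     0.85    -0.30]
  [  -0.10    -0.40     0.80]
Cofactors of I−A, C_ij = (−1)^(i+j)·(minor ij) (rows/columns in the sector order above):
  C_11 = (0.85)(0.80) − (-0.30)(-0.40) = 0.5600
  C_12 = −[(-0.10)(0.80) − (-0.30)(-0.10)] = 0.1100
  C_13 = (-0.10)(-0.40) − (0.85)(-0.10) = 0.1250
  C_21 = −[(-0.10)(0.80) − (-0.25)(-0.40)] = 0.1800
  C_22 = (0.85)(0.80) − (-0.25)(-0.10) = 0.6550
  C_23 = −[(0.85)(-0.40) − (-0.10)(-0.10)] = 0.3500
  C_31 = (-0.10)(-0.30) − (-0.25)(0.85) = 0.2425
  C_32 = −[(0.85)(-0.30) − (-0.25)(-0.10)] = 0.2800
  C_33 = (0.85)(0.85) − (-0.10)(-0.10) = 0.7125
det(I−A) = Σ_j (I−A)_1j·C_1j = (0.85)(0.5600) + (-0.10)(0.1100) + (-0.25)(0.1250) = 0.43375
adj(I−A) = Cᵀ =
  [ 0.5600   0.1800   0.2425]
  [ 0.1100   0.6550   0.2800]
  [ 0.1250   0.3500   0.7125]
(I − A)⁻¹ = adj(I−A) / det(I−A) ≈
  [   1.2911     0.4150     0.5591]
  [   0.2536     1.5101     0.6455]
  [   0.2882     0.8069     1.6427]
Δx = (I − A)⁻¹ Δd with Δd having -50 in the Toys component and 0 elsewhere.
So Δx_S = L_ST · (-50), where L_ST = adj(I−A)_ST / det(I−A) = 0.2425 / 0.43375.
Δx_S = 0.2425 × (-50) / 0.43375 = -12.125 / 0.43375 ≈ -28.0.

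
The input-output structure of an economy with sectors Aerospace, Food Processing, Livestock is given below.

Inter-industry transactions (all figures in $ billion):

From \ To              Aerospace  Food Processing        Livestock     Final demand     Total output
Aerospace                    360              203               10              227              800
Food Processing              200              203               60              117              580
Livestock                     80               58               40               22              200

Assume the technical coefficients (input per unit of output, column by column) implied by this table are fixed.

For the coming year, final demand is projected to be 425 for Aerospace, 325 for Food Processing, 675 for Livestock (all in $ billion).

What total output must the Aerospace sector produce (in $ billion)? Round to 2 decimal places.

Technical coefficients a_ij = z_ij / X_j:
  a_11 = 360/800 = 0.45, a_21 = 200/800 = 0.25, a_31 = 80/800 = 0.10
  a_12 = 203/580 = 0.35, a_22 = 203/580 = 0.35, a_32 = 58/580 = 0.10
  a_13 = 10/200 = 0.05, a_23 = 60/200 = 0.30, a_33 = 40/200 = 0.20
I − A =
  [   0.55    -0.35    -0.05]
  [  -0.25     0.65    -0.30]
  [  -0.10    -0.10     0.80]
Cofactors of I−A, C_ij = (−1)^(i+j)·(minor ij) (rows/columns in the sector order above):
  C_11 = (0.65)(0.80) − (-0.30)(-0.10) = 0.4900
  C_12 = −[(-0.25)(0.80) − (-0.30)(-0.10)] = 0.2300
  C_13 = (-0.25)(-0.10) − (0.65)(-0.10) = 0.0900
  C_21 = −[(-0.35)(0.80) − (-0.05)(-0.10)] = 0.2850
  C_22 = (0.55)(0.80) − (-0.05)(-0.10) = 0.4350
  C_23 = −[(0.55)(-0.10) − (-0.35)(-0.10)] = 0.0900
  C_31 = (-0.35)(-0.30) − (-0.05)(0.65) = 0.1375
  C_32 = −[(0.55)(-0.30) − (-0.05)(-0.25)] = 0.1775
  C_33 = (0.55)(0.65) − (-0.35)(-0.25) = 0.2700
det(I−A) = Σ_j (I−A)_1j·C_1j = (0.55)(0.4900) + (-0.35)(0.2300) + (-0.05)(0.0900) = 0.1845
adj(I−A) = Cᵀ =
  [ 0.4900   0.2850   0.1375]
  [ 0.2300   0.4350   0.1775]
  [ 0.0900   0.0900   0.2700]
(I − A)⁻¹ = adj(I−A) / det(I−A) ≈
  [   2.6558     1.5447     0.7453]
  [   1.2466     2.3577     0.9621]
  [   0.4878     0.4878     1.4634]
x = (I − A)⁻¹ d = adj(I−A)·d / det(I−A), with det(I−A) = 0.1845:
  x_1 = (0.4900·425 + 0.2850·325 + 0.1375·675) / 0.1845 = 393.6875 / 0.1845 ≈ 2133.81
  x_2 = (0.2300·425 + 0.4350·325 + 0.1775·675) / 0.1845 = 358.9375 / 0.1845 ≈ 1945.46
  x_3 = (0.0900·425 + 0.0900·325 + 0.2700·675) / 0.1845 = 249.75 / 0.1845 ≈ 1353.66

x_1 = 2133.81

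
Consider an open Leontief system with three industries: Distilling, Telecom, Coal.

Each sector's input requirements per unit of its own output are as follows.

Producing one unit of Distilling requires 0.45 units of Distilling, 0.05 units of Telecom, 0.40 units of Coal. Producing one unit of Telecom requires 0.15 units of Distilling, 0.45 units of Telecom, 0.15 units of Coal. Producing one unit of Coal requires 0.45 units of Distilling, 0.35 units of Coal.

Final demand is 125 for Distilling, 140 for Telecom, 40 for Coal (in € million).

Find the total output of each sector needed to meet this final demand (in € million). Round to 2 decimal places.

x_D = 869.23, x_T = 333.57, x_C = 673.43

I − A =
  [   0.55    -0.15    -0.45]
  [  -0.05     0.55     0.00]
  [  -0.40    -0.15     0.65]
Cofactors of I−A, C_ij = (−1)^(i+j)·(minor ij) (rows/columns in the sector order above):
  C_11 = (0.55)(0.65) − (0.00)(-0.15) = 0.3575
  C_12 = −[(-0.05)(0.65) − (0.00)(-0.40)] = 0.0325
  C_13 = (-0.05)(-0.15) − (0.55)(-0.40) = 0.2275
  C_21 = −[(-0.15)(0.65) − (-0.45)(-0.15)] = 0.1650
  C_22 = (0.55)(0.65) − (-0.45)(-0.40) = 0.1775
  C_23 = −[(0.55)(-0.15) − (-0.15)(-0.40)] = 0.1425
  C_31 = (-0.15)(0.00) − (-0.45)(0.55) = 0.2475
  C_32 = −[(0.55)(0.00) − (-0.45)(-0.05)] = 0.0225
  C_33 = (0.55)(0.55) − (-0.15)(-0.05) = 0.2950
det(I−A) = Σ_j (I−A)_1j·C_1j = (0.55)(0.3575) + (-0.15)(0.0325) + (-0.45)(0.2275) = 0.089375
adj(I−A) = Cᵀ =
  [ 0.3575   0.1650   0.2475]
  [ 0.0325   0.1775   0.0225]
  [ 0.2275   0.1425   0.2950]
(I − A)⁻¹ = adj(I−A) / det(I−A) ≈
  [   4.0000     1.8462     2.7692]
  [   0.3636     1.9860     0.2517]
  [   2.5455     1.5944     3.3007]
x = (I − A)⁻¹ d = adj(I−A)·d / det(I−A), with det(I−A) = 0.089375:
  x_D = (0.3575·125 + 0.1650·140 + 0.2475·40) / 0.089375 = 77.6875 / 0.089375 ≈ 869.23
  x_T = (0.0325·125 + 0.1775·140 + 0.0225·40) / 0.089375 = 29.8125 / 0.089375 ≈ 333.57
  x_C = (0.2275·125 + 0.1425·140 + 0.2950·40) / 0.089375 = 60.1875 / 0.089375 ≈ 673.43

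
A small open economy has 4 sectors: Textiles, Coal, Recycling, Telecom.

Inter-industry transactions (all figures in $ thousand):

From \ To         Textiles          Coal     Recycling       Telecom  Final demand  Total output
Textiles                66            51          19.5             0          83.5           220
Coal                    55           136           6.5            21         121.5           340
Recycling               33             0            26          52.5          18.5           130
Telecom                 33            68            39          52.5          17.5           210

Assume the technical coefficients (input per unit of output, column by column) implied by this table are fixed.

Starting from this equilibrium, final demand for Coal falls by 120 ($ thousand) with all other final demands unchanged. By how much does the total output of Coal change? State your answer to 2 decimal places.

Δx_2 = -244.48

Technical coefficients a_ij = z_ij / X_j:
  a_11 = 66/220 = 0.30, a_21 = 55/220 = 0.25, a_31 = 33/220 = 0.15, a_41 = 33/220 = 0.15
  a_12 = 51/340 = 0.15, a_22 = 136/340 = 0.40, a_32 = 0/340 = 0.00, a_42 = 68/340 = 0.20
  a_13 = 19.5/130 = 0.15, a_23 = 6.5/130 = 0.05, a_33 = 26/130 = 0.20, a_43 = 39/130 = 0.30
  a_14 = 0/210 = 0.00, a_24 = 21/210 = 0.10, a_34 = 52.5/210 = 0.25, a_44 = 52.5/210 = 0.25
I − A =
  [   0.70    -0.15    -0.15     0.00]
  [  -0.25     0.60    -0.05    -0.10]
  [  -0.15     0.00     0.80    -0.25]
  [  -0.15    -0.20    -0.30     0.75]
Compute the cofactors C_ij = (−1)^(i+j)·(3×3 minor ij) of I−A; the adjugate is their transpose:
adj(I−A) = Cᵀ =
  [ 0.296500   0.086250   0.074625   0.036375]
  [ 0.155250   0.345000   0.077625   0.071875]
  [ 0.099500   0.057500   0.270625   0.097875]
  [ 0.140500   0.132250   0.143875   0.291375]
det(I−A) = Σ_j (I−A)_1j·C_1j = (0.70)(0.296500) + (-0.15)(0.155250) + (-0.15)(0.099500) + (0.00)(0.140500) = 0.1693375
(I − A)⁻¹ = adj(I−A) / det(I−A) ≈
  [   1.7509     0.5093     0.4407     0.2148]
  [   0.9168     2.0374     0.4584     0.4244]
  [   0.5876     0.3396     1.5981     0.5780]
  [   0.8297     0.7810     0.8496     1.7207]
Δx = (I − A)⁻¹ Δd with Δd having -120 in the Coal component and 0 elsewhere.
So Δx_2 = L_22 · (-120), where L_22 = adj(I−A)_22 / det(I−A) = 0.345000 / 0.1693375.
Δx_2 = 0.345000 × (-120) / 0.1693375 = -41.40 / 0.1693375 ≈ -244.48.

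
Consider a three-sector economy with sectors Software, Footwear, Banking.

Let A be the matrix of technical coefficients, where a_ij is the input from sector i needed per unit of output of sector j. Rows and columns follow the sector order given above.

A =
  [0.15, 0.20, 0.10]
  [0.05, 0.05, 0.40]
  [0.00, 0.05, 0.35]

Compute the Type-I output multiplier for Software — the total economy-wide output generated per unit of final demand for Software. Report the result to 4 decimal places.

I − A =
  [   0.85    -0.20    -0.10]
  [  -0.05     0.95    -0.40]
  [   0.00    -0.05     0.65]
Cofactors of I−A, C_ij = (−1)^(i+j)·(minor ij) (rows/columns in the sector order above):
  C_11 = (0.95)(0.65) − (-0.40)(-0.05) = 0.5975
  C_12 = −[(-0.05)(0.65) − (-0.40)(0.00)] = 0.0325
  C_13 = (-0.05)(-0.05) − (0.95)(0.00) = 0.0025
  C_21 = −[(-0.20)(0.65) − (-0.10)(-0.05)] = 0.1350
  C_22 = (0.85)(0.65) − (-0.10)(0.00) = 0.5525
  C_23 = −[(0.85)(-0.05) − (-0.20)(0.00)] = 0.0425
  C_31 = (-0.20)(-0.40) − (-0.10)(0.95) = 0.1750
  C_32 = −[(0.85)(-0.40) − (-0.10)(-0.05)] = 0.3450
  C_33 = (0.85)(0.95) − (-0.20)(-0.05) = 0.7975
det(I−A) = Σ_j (I−A)_1j·C_1j = (0.85)(0.5975) + (-0.20)(0.0325) + (-0.10)(0.0025) = 0.501125
adj(I−A) = Cᵀ =
  [ 0.5975   0.1350   0.1750]
  [ 0.0325   0.5525   0.3450]
  [ 0.0025   0.0425   0.7975]
(I − A)⁻¹ = adj(I−A) / det(I−A) ≈
  [   1.19232     0.26939     0.34921]
  [   0.06485     1.10252     0.68845]
  [   0.00499     0.08481     1.59142]
The output multiplier for sector j is the column-j sum of the Leontief inverse (I − A)⁻¹ = adj(I−A) / det(I−A).
Column S of adj(I−A): (0.5975, 0.0325, 0.0025); det(I−A) = 0.501125.
m_S = (0.5975 + 0.0325 + 0.0025) / 0.501125 = 0.6325 / 0.501125 ≈ 1.2622.

m_S = 1.2622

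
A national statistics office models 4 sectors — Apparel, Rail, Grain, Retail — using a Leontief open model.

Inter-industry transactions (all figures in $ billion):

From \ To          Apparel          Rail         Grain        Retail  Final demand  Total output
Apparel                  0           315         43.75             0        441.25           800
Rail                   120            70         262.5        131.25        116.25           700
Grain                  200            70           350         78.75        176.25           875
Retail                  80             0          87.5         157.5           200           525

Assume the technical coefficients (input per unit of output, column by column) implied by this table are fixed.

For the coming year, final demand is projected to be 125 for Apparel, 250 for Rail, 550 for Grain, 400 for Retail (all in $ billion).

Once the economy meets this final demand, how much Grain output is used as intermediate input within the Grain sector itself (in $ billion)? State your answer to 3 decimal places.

Technical coefficients a_ij = z_ij / X_j:
  a_11 = 0/800 = 0.00, a_21 = 120/800 = 0.15, a_31 = 200/800 = 0.25, a_41 = 80/800 = 0.10
  a_12 = 315/700 = 0.45, a_22 = 70/700 = 0.10, a_32 = 70/700 = 0.10, a_42 = 0/700 = 0.00
  a_13 = 43.75/875 = 0.05, a_23 = 262.5/875 = 0.30, a_33 = 350/875 = 0.40, a_43 = 87.5/875 = 0.10
  a_14 = 0/525 = 0.00, a_24 = 131.25/525 = 0.25, a_34 = 78.75/525 = 0.15, a_44 = 157.5/525 = 0.30
I − A =
  [   1.00    -0.45    -0.05     0.00]
  [  -0.15     0.90    -0.30    -0.25]
  [  -0.25    -0.10     0.60    -0.15]
  [  -0.10     0.00    -0.10     0.70]
Compute the cofactors C_ij = (−1)^(i+j)·(3×3 minor ij) of I−A; the adjugate is their transpose:
adj(I−A) = Cᵀ =
  [ 0.34100   0.18575   0.13725   0.09575]
  [ 0.13900   0.39550   0.24150   0.19300]
  [ 0.18400   0.15550   0.57150   0.17800]
  [ 0.07500   0.04875   0.10125   0.42375]
det(I−A) = Σ_j (I−A)_1j·C_1j = (1.00)(0.34100) + (-0.45)(0.13900) + (-0.05)(0.18400) + (0.00)(0.07500) = 0.26925
(I − A)⁻¹ = adj(I−A) / det(I−A) ≈
  [   1.2665     0.6899     0.5097     0.3556]
  [   0.5162     1.4689     0.8969     0.7168]
  [   0.6834     0.5775     2.1226     0.6611]
  [   0.2786     0.1811     0.3760     1.5738]
First solve x = (I − A)⁻¹ d = adj(I−A)·d / det(I−A); in particular x_3 = (0.18400·125 + 0.15550·250 + 0.57150·550 + 0.17800·400) / 0.26925 = 447.40 / 0.26925 ≈ 1661.65274.
Intermediate flow from 3 to 3: z_33 = a_33 · x_3 = 0.40 × 447.40 / 0.26925 = 178.96 / 0.26925 ≈ 664.661.

z_33 = 664.661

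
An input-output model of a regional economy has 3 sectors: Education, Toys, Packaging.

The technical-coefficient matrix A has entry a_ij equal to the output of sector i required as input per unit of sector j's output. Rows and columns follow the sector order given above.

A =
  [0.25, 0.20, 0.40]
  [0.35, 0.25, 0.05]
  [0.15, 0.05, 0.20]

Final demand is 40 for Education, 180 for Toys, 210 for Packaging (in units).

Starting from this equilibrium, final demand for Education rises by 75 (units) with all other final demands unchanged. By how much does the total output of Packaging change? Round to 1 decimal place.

Δx_3 = 28.8

I − A =
  [   0.75    -0.20    -0.40]
  [  -0.35     0.75    -0.05]
  [  -0.15    -0.05     0.80]
Cofactors of I−A, C_ij = (−1)^(i+j)·(minor ij) (rows/columns in the sector order above):
  C_11 = (0.75)(0.80) − (-0.05)(-0.05) = 0.5975
  C_12 = −[(-0.35)(0.80) − (-0.05)(-0.15)] = 0.2875
  C_13 = (-0.35)(-0.05) − (0.75)(-0.15) = 0.1300
  C_21 = −[(-0.20)(0.80) − (-0.40)(-0.05)] = 0.1800
  C_22 = (0.75)(0.80) − (-0.40)(-0.15) = 0.5400
  C_23 = −[(0.75)(-0.05) − (-0.20)(-0.15)] = 0.0675
  C_31 = (-0.20)(-0.05) − (-0.40)(0.75) = 0.3100
  C_32 = −[(0.75)(-0.05) − (-0.40)(-0.35)] = 0.1775
  C_33 = (0.75)(0.75) − (-0.20)(-0.35) = 0.4925
det(I−A) = Σ_j (I−A)_1j·C_1j = (0.75)(0.5975) + (-0.20)(0.2875) + (-0.40)(0.1300) = 0.338625
adj(I−A) = Cᵀ =
  [ 0.5975   0.1800   0.3100]
  [ 0.2875   0.5400   0.1775]
  [ 0.1300   0.0675   0.4925]
(I − A)⁻¹ = adj(I−A) / det(I−A) ≈
  [   1.7645     0.5316     0.9155]
  [   0.8490     1.5947     0.5242]
  [   0.3839     0.1993     1.4544]
Δx = (I − A)⁻¹ Δd with Δd having +75 in the Education component and 0 elsewhere.
So Δx_3 = L_31 · (+75), where L_31 = adj(I−A)_31 / det(I−A) = 0.1300 / 0.338625.
Δx_3 = 0.1300 × (+75) / 0.338625 = 9.75 / 0.338625 ≈ 28.8.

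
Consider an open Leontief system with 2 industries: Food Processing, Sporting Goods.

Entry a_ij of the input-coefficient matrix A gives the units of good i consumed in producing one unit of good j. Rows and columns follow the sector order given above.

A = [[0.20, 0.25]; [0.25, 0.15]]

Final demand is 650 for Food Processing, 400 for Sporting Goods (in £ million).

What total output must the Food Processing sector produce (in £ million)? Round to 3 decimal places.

I − A =
  [   0.80    -0.25]
  [  -0.25     0.85]
det(I−A) = (0.80)(0.85) − (-0.25)(-0.25) = 0.6175
adj(I−A) = [[0.85, 0.25], [0.25, 0.80]]
(I − A)⁻¹ = adj(I−A) / det(I−A) ≈
  [   1.3765     0.4049]
  [   0.4049     1.2955]
x = (I − A)⁻¹ d = adj(I−A)·d / det(I−A), with det(I−A) = 0.6175:
  x_F = (0.85·650 + 0.25·400) / 0.6175 = 652.50 / 0.6175 ≈ 1056.680
  x_S = (0.25·650 + 0.80·400) / 0.6175 = 482.50 / 0.6175 ≈ 781.377

x_F = 1056.680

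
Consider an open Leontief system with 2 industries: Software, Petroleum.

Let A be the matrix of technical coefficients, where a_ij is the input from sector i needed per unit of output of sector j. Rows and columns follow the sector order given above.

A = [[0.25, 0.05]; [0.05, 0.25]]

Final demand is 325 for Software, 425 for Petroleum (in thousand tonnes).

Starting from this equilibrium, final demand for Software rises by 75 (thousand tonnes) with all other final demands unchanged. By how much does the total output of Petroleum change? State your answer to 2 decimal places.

I − A =
  [   0.75    -0.05]
  [  -0.05     0.75]
det(I−A) = (0.75)(0.75) − (-0.05)(-0.05) = 0.5600
adj(I−A) = [[0.75, 0.05], [0.05, 0.75]]
(I − A)⁻¹ = adj(I−A) / det(I−A) ≈
  [   1.3393     0.0893]
  [   0.0893     1.3393]
Δx = (I − A)⁻¹ Δd with Δd having +75 in the Software component and 0 elsewhere.
So Δx_P = L_PS · (+75), where L_PS = adj(I−A)_PS / det(I−A) = 0.05 / 0.5600.
Δx_P = 0.05 × (+75) / 0.5600 = 3.75 / 0.5600 ≈ 6.70.

Δx_P = 6.70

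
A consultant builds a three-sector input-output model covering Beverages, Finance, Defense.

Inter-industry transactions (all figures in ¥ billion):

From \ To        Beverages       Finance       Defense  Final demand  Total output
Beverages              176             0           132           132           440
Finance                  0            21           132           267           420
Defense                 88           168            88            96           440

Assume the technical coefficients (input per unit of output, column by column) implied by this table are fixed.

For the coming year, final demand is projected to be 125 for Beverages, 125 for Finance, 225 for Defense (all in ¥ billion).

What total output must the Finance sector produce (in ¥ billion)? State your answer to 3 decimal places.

x_2 = 307.339

Technical coefficients a_ij = z_ij / X_j:
  a_11 = 176/440 = 0.40, a_21 = 0/440 = 0.00, a_31 = 88/440 = 0.20
  a_12 = 0/420 = 0.00, a_22 = 21/420 = 0.05, a_32 = 168/420 = 0.40
  a_13 = 132/440 = 0.30, a_23 = 132/440 = 0.30, a_33 = 88/440 = 0.20
I − A =
  [   0.60     0.00    -0.30]
  [   0.00     0.95    -0.30]
  [  -0.20    -0.40     0.80]
Cofactors of I−A, C_ij = (−1)^(i+j)·(minor ij) (rows/columns in the sector order above):
  C_11 = (0.95)(0.80) − (-0.30)(-0.40) = 0.6400
  C_12 = −[(0.00)(0.80) − (-0.30)(-0.20)] = 0.0600
  C_13 = (0.00)(-0.40) − (0.95)(-0.20) = 0.1900
  C_21 = −[(0.00)(0.80) − (-0.30)(-0.40)] = 0.1200
  C_22 = (0.60)(0.80) − (-0.30)(-0.20) = 0.4200
  C_23 = −[(0.60)(-0.40) − (0.00)(-0.20)] = 0.2400
  C_31 = (0.00)(-0.30) − (-0.30)(0.95) = 0.2850
  C_32 = −[(0.60)(-0.30) − (-0.30)(0.00)] = 0.1800
  C_33 = (0.60)(0.95) − (0.00)(0.00) = 0.5700
det(I−A) = Σ_j (I−A)_1j·C_1j = (0.60)(0.6400) + (0.00)(0.0600) + (-0.30)(0.1900) = 0.3270
adj(I−A) = Cᵀ =
  [ 0.6400   0.1200   0.2850]
  [ 0.0600   0.4200   0.1800]
  [ 0.1900   0.2400   0.5700]
(I − A)⁻¹ = adj(I−A) / det(I−A) ≈
  [   1.9572     0.3670     0.8716]
  [   0.1835     1.2844     0.5505]
  [   0.5810     0.7339     1.7431]
x = (I − A)⁻¹ d = adj(I−A)·d / det(I−A), with det(I−A) = 0.3270:
  x_1 = (0.6400·125 + 0.1200·125 + 0.2850·225) / 0.3270 = 159.125 / 0.3270 ≈ 486.621
  x_2 = (0.0600·125 + 0.4200·125 + 0.1800·225) / 0.3270 = 100.50 / 0.3270 ≈ 307.339
  x_3 = (0.1900·125 + 0.2400·125 + 0.5700·225) / 0.3270 = 182.00 / 0.3270 ≈ 556.575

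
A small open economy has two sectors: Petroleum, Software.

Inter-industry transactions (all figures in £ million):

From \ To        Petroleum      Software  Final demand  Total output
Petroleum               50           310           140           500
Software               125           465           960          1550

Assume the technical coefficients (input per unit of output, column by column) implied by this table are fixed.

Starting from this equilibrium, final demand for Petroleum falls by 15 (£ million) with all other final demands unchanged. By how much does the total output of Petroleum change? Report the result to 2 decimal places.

Technical coefficients a_ij = z_ij / X_j:
  a_11 = 50/500 = 0.10, a_21 = 125/500 = 0.25
  a_12 = 310/1550 = 0.20, a_22 = 465/1550 = 0.30
I − A =
  [   0.90    -0.20]
  [  -0.25     0.70]
det(I−A) = (0.90)(0.70) − (-0.20)(-0.25) = 0.5800
adj(I−A) = [[0.70, 0.20], [0.25, 0.90]]
(I − A)⁻¹ = adj(I−A) / det(I−A) ≈
  [   1.2069     0.3448]
  [   0.4310     1.5517]
Δx = (I − A)⁻¹ Δd with Δd having -15 in the Petroleum component and 0 elsewhere.
So Δx_1 = L_11 · (-15), where L_11 = adj(I−A)_11 / det(I−A) = 0.70 / 0.5800.
Δx_1 = 0.70 × (-15) / 0.5800 = -10.50 / 0.5800 ≈ -18.10.

Δx_1 = -18.10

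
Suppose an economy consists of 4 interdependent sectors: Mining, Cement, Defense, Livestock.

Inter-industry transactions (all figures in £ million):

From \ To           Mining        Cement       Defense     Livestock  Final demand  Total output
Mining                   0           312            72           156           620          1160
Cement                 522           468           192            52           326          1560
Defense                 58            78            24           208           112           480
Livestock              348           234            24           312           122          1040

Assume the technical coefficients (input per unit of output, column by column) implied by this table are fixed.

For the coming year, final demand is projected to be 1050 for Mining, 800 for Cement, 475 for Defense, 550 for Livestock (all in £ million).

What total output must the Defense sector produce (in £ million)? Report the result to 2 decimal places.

x_3 = 1387.27

Technical coefficients a_ij = z_ij / X_j:
  a_11 = 0/1160 = 0.00, a_21 = 522/1160 = 0.45, a_31 = 58/1160 = 0.05, a_41 = 348/1160 = 0.30
  a_12 = 312/1560 = 0.20, a_22 = 468/1560 = 0.30, a_32 = 78/1560 = 0.05, a_42 = 234/1560 = 0.15
  a_13 = 72/480 = 0.15, a_23 = 192/480 = 0.40, a_33 = 24/480 = 0.05, a_43 = 24/480 = 0.05
  a_14 = 156/1040 = 0.15, a_24 = 52/1040 = 0.05, a_34 = 208/1040 = 0.20, a_44 = 312/1040 = 0.30
I − A =
  [   1.00    -0.20    -0.15    -0.15]
  [  -0.45     0.70    -0.40    -0.05]
  [  -0.05    -0.05     0.95    -0.20]
  [  -0.30    -0.15    -0.05     0.70]
Compute the cofactors C_ij = (−1)^(i+j)·(3×3 minor ij) of I−A; the adjugate is their transpose:
adj(I−A) = Cᵀ =
  [ 0.425250   0.162500   0.143125   0.143625]
  [ 0.347125   0.597625   0.317375   0.207750]
  [ 0.096125   0.082875   0.374875   0.133625]
  [ 0.263500   0.203625   0.156125   0.546875]
det(I−A) = Σ_j (I−A)_1j·C_1j = (1.00)(0.425250) + (-0.20)(0.347125) + (-0.15)(0.096125) + (-0.15)(0.263500) = 0.30188125
(I − A)⁻¹ = adj(I−A) / det(I−A) ≈
  [   1.4087     0.5383     0.4741     0.4758]
  [   1.1499     1.9797     1.0513     0.6882]
  [   0.3184     0.2745     1.2418     0.4426]
  [   0.8729     0.6745     0.5172     1.8116]
x = (I − A)⁻¹ d = adj(I−A)·d / det(I−A), with det(I−A) = 0.30188125:
  x_1 = (0.425250·1050 + 0.162500·800 + 0.143125·475 + 0.143625·550) / 0.30188125 = 723.490625 / 0.30188125 ≈ 2396.61
  x_2 = (0.347125·1050 + 0.597625·800 + 0.317375·475 + 0.207750·550) / 0.30188125 = 1107.596875 / 0.30188125 ≈ 3668.98
  x_3 = (0.096125·1050 + 0.082875·800 + 0.374875·475 + 0.133625·550) / 0.30188125 = 418.790625 / 0.30188125 ≈ 1387.27
  x_4 = (0.263500·1050 + 0.203625·800 + 0.156125·475 + 0.546875·550) / 0.30188125 = 814.515625 / 0.30188125 ≈ 2698.13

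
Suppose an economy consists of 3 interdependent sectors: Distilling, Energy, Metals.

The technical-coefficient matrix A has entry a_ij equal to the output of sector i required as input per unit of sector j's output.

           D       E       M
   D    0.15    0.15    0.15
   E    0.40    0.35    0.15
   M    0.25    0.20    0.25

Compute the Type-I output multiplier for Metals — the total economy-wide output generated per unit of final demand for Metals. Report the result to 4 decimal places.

I − A =
  [   0.85    -0.15    -0.15]
  [  -0.40     0.65    -0.15]
  [  -0.25    -0.20     0.75]
Cofactors of I−A, C_ij = (−1)^(i+j)·(minor ij) (rows/columns in the sector order above):
  C_11 = (0.65)(0.75) − (-0.15)(-0.20) = 0.4575
  C_12 = −[(-0.40)(0.75) − (-0.15)(-0.25)] = 0.3375
  C_13 = (-0.40)(-0.20) − (0.65)(-0.25) = 0.2425
  C_21 = −[(-0.15)(0.75) − (-0.15)(-0.20)] = 0.1425
  C_22 = (0.85)(0.75) − (-0.15)(-0.25) = 0.6000
  C_23 = −[(0.85)(-0.20) − (-0.15)(-0.25)] = 0.2075
  C_31 = (-0.15)(-0.15) − (-0.15)(0.65) = 0.1200
  C_32 = −[(0.85)(-0.15) − (-0.15)(-0.40)] = 0.1875
  C_33 = (0.85)(0.65) − (-0.15)(-0.40) = 0.4925
det(I−A) = Σ_j (I−A)_1j·C_1j = (0.85)(0.4575) + (-0.15)(0.3375) + (-0.15)(0.2425) = 0.301875
adj(I−A) = Cᵀ =
  [ 0.4575   0.1425   0.1200]
  [ 0.3375   0.6000   0.1875]
  [ 0.2425   0.2075   0.4925]
(I − A)⁻¹ = adj(I−A) / det(I−A) ≈
  [   1.51553     0.47205     0.39752]
  [   1.11801     1.98758     0.62112]
  [   0.80331     0.68737     1.63147]
The output multiplier for sector j is the column-j sum of the Leontief inverse (I − A)⁻¹ = adj(I−A) / det(I−A).
Column M of adj(I−A): (0.1200, 0.1875, 0.4925); det(I−A) = 0.301875.
m_M = (0.1200 + 0.1875 + 0.4925) / 0.301875 = 0.80 / 0.301875 ≈ 2.6501.

m_M = 2.6501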